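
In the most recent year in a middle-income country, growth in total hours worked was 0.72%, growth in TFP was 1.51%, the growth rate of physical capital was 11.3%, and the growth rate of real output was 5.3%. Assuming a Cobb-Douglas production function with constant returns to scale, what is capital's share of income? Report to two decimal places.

gY = gA + α·gK + (1−α)·gL, so gY − gA − gL = α(gK − gL).
5.3 − 1.51 − 0.72 = α × (11.3 − 0.72).
3.07 = 10.58 α, so α = 0.2902.

0.29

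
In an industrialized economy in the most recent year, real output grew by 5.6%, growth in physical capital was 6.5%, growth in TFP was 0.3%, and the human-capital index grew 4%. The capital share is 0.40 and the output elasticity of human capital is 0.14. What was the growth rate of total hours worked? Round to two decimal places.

Labor's share = 1 − 0.4 − 0.14 = 0.46.
gY = gA + 0.4×6.5 + 0.14×4 + 0.46×g.
0.46×g = 5.6 − 0.3 − 3.16 = 2.14.
g = 2.14 / 0.46 = 4.6522%.

Total hours worked growth was 4.65%.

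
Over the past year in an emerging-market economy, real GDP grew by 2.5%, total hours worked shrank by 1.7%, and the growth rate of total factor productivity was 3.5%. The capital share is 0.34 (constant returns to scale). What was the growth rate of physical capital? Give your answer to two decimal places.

0.36%

Labor's share = 1 − 0.34 = 0.66.
gY = gA + 0.66×(-1.7) + 0.34×g.
0.34×g = 2.5 − 3.5 + 1.122 = 0.122.
g = 0.122 / 0.34 = 0.3588%.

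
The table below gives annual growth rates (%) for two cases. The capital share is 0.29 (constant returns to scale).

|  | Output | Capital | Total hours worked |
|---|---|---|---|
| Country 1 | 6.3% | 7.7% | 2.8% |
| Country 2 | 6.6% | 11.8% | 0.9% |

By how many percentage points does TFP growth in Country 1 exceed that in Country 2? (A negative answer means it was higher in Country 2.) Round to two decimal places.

-0.46 percentage points

Labor's share = 1 − 0.29 = 0.71.
Country 1: TFP = 6.3 − 2.233 − 1.988 = 2.079%.
Country 2: TFP = 6.6 − 3.422 − 0.639 = 2.539%.
Difference = 2.079 − (2.539) = -0.46 pp.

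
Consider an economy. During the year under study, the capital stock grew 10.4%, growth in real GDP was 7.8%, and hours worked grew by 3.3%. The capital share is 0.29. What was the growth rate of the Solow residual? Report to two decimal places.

Labor's share = 1 − 0.29 = 0.71.
The capital stock: 0.29 × 10.4 = 3.016 pp.
Hours worked: 0.71 × 3.3 = 2.343 pp.
TFP growth = 7.8 − 5.359 = 2.441%.

The Solow residual growth was 2.44%.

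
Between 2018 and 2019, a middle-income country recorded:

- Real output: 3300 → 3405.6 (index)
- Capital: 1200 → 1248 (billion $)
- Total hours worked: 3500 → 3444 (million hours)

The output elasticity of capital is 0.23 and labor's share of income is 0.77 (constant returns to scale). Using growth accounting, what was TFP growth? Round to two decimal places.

Real output growth = (3405.6 − 3300) / 3300 = 3.2%.
Capital growth = (1248 − 1200) / 1200 = 4%.
Total hours worked growth = (3444 − 3500) / 3500 = -1.6%.
Labor's share = 1 − 0.23 = 0.77.
Capital: 0.23 × 4 = 0.92 pp.
Total hours worked: 0.77 × (-1.6) = -1.232 pp.
TFP growth = 3.2 + 0.312 = 3.512%.

3.51%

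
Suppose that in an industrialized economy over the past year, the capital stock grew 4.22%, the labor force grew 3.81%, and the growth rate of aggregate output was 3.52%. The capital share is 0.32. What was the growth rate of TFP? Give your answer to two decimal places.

-0.42%

Labor's share = 1 − 0.32 = 0.68.
The capital stock: 0.32 × 4.22 = 1.3504 pp.
The labor force: 0.68 × 3.81 = 2.5908 pp.
TFP growth = 3.52 − 3.9412 = -0.4212%.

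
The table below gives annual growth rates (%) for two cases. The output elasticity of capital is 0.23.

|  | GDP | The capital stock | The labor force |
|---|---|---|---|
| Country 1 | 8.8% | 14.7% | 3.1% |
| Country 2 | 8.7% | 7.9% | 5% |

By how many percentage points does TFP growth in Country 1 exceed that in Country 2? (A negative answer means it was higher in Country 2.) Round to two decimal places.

Labor's share = 1 − 0.23 = 0.77.
Country 1: TFP = 8.8 − 3.381 − 2.387 = 3.032%.
Country 2: TFP = 8.7 − 1.817 − 3.85 = 3.033%.
Difference = 3.032 − (3.033) = -0.001 pp.

0.00 percentage points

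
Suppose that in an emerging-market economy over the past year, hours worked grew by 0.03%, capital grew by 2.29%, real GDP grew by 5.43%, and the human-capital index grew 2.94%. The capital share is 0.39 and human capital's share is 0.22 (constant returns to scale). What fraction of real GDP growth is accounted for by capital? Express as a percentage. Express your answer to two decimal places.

Capital contributed 0.39 × 2.29 = 0.8931 pp.
Share of growth = 0.8931 / 5.43 × 100 = 16.4475%.

Capital accounted for 16.45% of growth.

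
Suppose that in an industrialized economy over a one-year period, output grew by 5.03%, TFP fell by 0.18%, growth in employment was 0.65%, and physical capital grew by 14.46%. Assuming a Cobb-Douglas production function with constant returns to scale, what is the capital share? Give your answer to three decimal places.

0.330

gY = gA + α·gK + (1−α)·gL, so gY − gA − gL = α(gK − gL).
5.03 + 0.18 − 0.65 = α × (14.46 − 0.65).
4.56 = 13.81 α, so α = 0.3302.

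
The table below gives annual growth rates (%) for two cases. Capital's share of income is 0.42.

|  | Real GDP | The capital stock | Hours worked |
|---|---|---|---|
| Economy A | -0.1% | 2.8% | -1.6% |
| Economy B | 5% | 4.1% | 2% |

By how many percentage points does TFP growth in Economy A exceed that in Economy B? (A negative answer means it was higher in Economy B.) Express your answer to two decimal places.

-2.47 percentage points

Labor's share = 1 − 0.42 = 0.58.
Economy A: TFP = -0.1 − 1.176 + 0.928 = -0.348%.
Economy B: TFP = 5 − 1.722 − 1.16 = 2.118%.
Difference = -0.348 − (2.118) = -2.466 pp.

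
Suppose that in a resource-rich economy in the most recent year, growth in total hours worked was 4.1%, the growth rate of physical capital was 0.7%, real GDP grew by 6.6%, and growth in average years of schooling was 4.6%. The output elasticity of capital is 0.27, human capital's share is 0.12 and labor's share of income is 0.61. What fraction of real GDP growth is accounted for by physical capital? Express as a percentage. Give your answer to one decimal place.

2.9%

Physical capital contributed 0.27 × 0.7 = 0.189 pp.
Share of growth = 0.189 / 6.6 × 100 = 2.864%.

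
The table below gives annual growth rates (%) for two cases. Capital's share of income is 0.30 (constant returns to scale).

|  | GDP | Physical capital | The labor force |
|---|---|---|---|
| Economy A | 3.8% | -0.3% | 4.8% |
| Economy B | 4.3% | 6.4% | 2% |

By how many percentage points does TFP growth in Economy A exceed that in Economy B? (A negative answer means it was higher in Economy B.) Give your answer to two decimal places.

-0.45 percentage points

Labor's share = 1 − 0.3 = 0.7.
Economy A: TFP = 3.8 + 0.09 − 3.36 = 0.53%.
Economy B: TFP = 4.3 − 1.92 − 1.4 = 0.98%.
Difference = 0.53 − (0.98) = -0.45 pp.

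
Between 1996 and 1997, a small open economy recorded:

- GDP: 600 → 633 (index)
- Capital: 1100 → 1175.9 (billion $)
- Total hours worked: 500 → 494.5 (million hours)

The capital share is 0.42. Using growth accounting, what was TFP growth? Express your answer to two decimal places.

3.24%

GDP growth = (633 − 600) / 600 = 5.5%.
Capital growth = (1175.9 − 1100) / 1100 = 6.9%.
Total hours worked growth = (494.5 − 500) / 500 = -1.1%.
Labor's share = 1 − 0.42 = 0.58.
Capital: 0.42 × 6.9 = 2.898 pp.
Total hours worked: 0.58 × (-1.1) = -0.638 pp.
TFP growth = 5.5 − 2.26 = 3.24%.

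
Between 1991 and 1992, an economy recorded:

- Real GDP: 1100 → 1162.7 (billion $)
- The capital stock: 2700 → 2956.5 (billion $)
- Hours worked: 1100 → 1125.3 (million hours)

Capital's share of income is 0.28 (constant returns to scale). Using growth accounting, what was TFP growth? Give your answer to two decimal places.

Real GDP growth = (1162.7 − 1100) / 1100 = 5.7%.
The capital stock growth = (2956.5 − 2700) / 2700 = 9.5%.
Hours worked growth = (1125.3 − 1100) / 1100 = 2.3%.
Labor's share = 1 − 0.28 = 0.72.
The capital stock: 0.28 × 9.5 = 2.66 pp.
Hours worked: 0.72 × 2.3 = 1.656 pp.
TFP growth = 5.7 − 4.316 = 1.384%.

1.38%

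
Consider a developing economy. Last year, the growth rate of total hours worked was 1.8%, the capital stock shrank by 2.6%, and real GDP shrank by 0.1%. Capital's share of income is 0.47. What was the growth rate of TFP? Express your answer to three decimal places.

Labor's share = 1 − 0.47 = 0.53.
The capital stock: 0.47 × (-2.6) = -1.222 pp.
Total hours worked: 0.53 × 1.8 = 0.954 pp.
TFP growth = -0.1 + 0.268 = 0.168%.

0.168%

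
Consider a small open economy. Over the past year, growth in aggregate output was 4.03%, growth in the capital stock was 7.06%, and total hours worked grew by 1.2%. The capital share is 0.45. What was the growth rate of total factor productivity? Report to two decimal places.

0.19%

Labor's share = 1 − 0.45 = 0.55.
The capital stock: 0.45 × 7.06 = 3.177 pp.
Total hours worked: 0.55 × 1.2 = 0.66 pp.
TFP growth = 4.03 − 3.837 = 0.193%.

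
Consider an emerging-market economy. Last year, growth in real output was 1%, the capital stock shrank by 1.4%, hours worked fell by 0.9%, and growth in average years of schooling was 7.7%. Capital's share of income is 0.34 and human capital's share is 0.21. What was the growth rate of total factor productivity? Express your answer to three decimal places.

Labor's share = 1 − 0.34 − 0.21 = 0.45.
The capital stock: 0.34 × (-1.4) = -0.476 pp.
Average years of schooling: 0.21 × 7.7 = 1.617 pp.
Hours worked: 0.45 × (-0.9) = -0.405 pp.
TFP growth = 1 − 0.736 = 0.264%.

0.264%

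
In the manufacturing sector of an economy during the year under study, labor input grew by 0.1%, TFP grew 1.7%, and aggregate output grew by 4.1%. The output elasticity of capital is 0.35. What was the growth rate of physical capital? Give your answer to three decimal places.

Physical capital growth was 6.671%.

Labor's share = 1 − 0.35 = 0.65.
gY = gA + 0.65×0.1 + 0.35×g.
0.35×g = 4.1 − 1.7 − 0.065 = 2.335.
g = 2.335 / 0.35 = 6.67143%.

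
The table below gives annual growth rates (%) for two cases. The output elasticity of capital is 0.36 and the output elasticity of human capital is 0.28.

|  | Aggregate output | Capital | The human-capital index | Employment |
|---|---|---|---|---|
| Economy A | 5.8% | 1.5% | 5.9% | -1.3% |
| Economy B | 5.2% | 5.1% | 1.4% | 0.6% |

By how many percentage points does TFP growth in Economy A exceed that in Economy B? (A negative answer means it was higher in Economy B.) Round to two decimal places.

Labor's share = 1 − 0.36 − 0.28 = 0.36.
Economy A: TFP = 5.8 − 0.54 − 1.652 + 0.468 = 4.076%.
Economy B: TFP = 5.2 − 1.836 − 0.392 − 0.216 = 2.756%.
Difference = 4.076 − (2.756) = 1.32 pp.

1.32 percentage points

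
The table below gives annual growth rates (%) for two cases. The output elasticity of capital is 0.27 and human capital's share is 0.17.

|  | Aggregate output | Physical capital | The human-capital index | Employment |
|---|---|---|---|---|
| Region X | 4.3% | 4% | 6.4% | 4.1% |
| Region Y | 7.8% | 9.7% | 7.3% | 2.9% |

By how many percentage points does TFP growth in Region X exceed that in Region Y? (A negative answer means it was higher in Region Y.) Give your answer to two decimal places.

Labor's share = 1 − 0.27 − 0.17 = 0.56.
Region X: TFP = 4.3 − 1.08 − 1.088 − 2.296 = -0.164%.
Region Y: TFP = 7.8 − 2.619 − 1.241 − 1.624 = 2.316%.
Difference = -0.164 − (2.316) = -2.48 pp.

-2.48 percentage points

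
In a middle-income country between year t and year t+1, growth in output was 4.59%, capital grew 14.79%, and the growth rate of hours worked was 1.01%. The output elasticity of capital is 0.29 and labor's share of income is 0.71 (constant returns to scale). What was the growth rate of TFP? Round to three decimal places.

Labor's share = 1 − 0.29 = 0.71.
Capital: 0.29 × 14.79 = 4.2891 pp.
Hours worked: 0.71 × 1.01 = 0.7171 pp.
TFP growth = 4.59 − 5.0062 = -0.4162%.

-0.416%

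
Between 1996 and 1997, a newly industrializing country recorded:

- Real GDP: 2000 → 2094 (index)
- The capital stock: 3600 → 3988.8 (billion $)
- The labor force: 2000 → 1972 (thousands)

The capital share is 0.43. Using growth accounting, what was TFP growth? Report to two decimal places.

Real GDP growth = (2094 − 2000) / 2000 = 4.7%.
The capital stock growth = (3988.8 − 3600) / 3600 = 10.8%.
The labor force growth = (1972 − 2000) / 2000 = -1.4%.
Labor's share = 1 − 0.43 = 0.57.
The capital stock: 0.43 × 10.8 = 4.644 pp.
The labor force: 0.57 × (-1.4) = -0.798 pp.
TFP growth = 4.7 − 3.846 = 0.854%.

0.85%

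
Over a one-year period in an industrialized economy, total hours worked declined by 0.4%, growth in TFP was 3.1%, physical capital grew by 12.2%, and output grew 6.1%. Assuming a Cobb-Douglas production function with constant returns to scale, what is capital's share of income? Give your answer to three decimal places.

gY = gA + α·gK + (1−α)·gL, so gY − gA − gL = α(gK − gL).
6.1 − 3.1 + 0.4 = α × (12.2 − (-0.4)).
3.4 = 12.6 α, so α = 0.26984.

0.270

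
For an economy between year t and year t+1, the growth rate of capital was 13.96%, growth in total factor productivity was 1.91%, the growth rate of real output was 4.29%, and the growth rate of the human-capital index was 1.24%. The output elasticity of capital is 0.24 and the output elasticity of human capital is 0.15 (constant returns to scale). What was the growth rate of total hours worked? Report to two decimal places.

-1.90%

Labor's share = 1 − 0.24 − 0.15 = 0.61.
gY = gA + 0.24×13.96 + 0.15×1.24 + 0.61×g.
0.61×g = 4.29 − 1.91 − 3.5364 = -1.1564.
g = -1.1564 / 0.61 = -1.8957%.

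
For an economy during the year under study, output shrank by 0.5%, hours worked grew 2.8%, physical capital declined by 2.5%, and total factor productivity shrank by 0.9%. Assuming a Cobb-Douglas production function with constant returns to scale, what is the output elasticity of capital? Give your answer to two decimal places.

gY = gA + α·gK + (1−α)·gL, so gY − gA − gL = α(gK − gL).
-0.5 + 0.9 − 2.8 = α × (-2.5 − 2.8).
-2.4 = -5.3 α, so α = 0.4528.

The output elasticity of capital is 0.45.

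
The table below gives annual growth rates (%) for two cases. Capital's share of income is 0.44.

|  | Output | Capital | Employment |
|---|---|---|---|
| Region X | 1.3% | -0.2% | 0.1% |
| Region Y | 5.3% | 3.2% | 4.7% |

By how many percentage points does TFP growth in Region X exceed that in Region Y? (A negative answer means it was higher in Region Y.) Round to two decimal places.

Labor's share = 1 − 0.44 = 0.56.
Region X: TFP = 1.3 + 0.088 − 0.056 = 1.332%.
Region Y: TFP = 5.3 − 1.408 − 2.632 = 1.26%.
Difference = 1.332 − (1.26) = 0.072 pp.

0.07 percentage points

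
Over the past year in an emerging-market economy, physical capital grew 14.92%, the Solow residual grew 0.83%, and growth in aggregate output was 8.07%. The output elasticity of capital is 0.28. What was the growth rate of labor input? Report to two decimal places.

Labor's share = 1 − 0.28 = 0.72.
gY = gA + 0.28×14.92 + 0.72×g.
0.72×g = 8.07 − 0.83 − 4.1776 = 3.0624.
g = 3.0624 / 0.72 = 4.2533%.

Labor input grew 4.25%.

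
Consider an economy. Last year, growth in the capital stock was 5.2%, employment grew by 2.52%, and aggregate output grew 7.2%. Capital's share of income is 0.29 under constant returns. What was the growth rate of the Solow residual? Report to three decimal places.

Labor's share = 1 − 0.29 = 0.71.
The capital stock: 0.29 × 5.2 = 1.508 pp.
Employment: 0.71 × 2.52 = 1.7892 pp.
TFP growth = 7.2 − 3.2972 = 3.9028%.

3.903%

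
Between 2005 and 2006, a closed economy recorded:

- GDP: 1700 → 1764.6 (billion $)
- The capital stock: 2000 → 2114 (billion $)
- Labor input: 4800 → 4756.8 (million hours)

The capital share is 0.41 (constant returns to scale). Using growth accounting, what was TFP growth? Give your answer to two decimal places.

1.99%

GDP growth = (1764.6 − 1700) / 1700 = 3.8%.
The capital stock growth = (2114 − 2000) / 2000 = 5.7%.
Labor input growth = (4756.8 − 4800) / 4800 = -0.9%.
Labor's share = 1 − 0.41 = 0.59.
The capital stock: 0.41 × 5.7 = 2.337 pp.
Labor input: 0.59 × (-0.9) = -0.531 pp.
TFP growth = 3.8 − 1.806 = 1.994%.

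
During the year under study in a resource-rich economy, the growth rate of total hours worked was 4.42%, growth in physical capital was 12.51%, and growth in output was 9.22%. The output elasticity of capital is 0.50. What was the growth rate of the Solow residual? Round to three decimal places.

Labor's share = 1 − 0.5 = 0.5.
Physical capital: 0.5 × 12.51 = 6.255 pp.
Total hours worked: 0.5 × 4.42 = 2.21 pp.
TFP growth = 9.22 − 8.465 = 0.755%.

0.755%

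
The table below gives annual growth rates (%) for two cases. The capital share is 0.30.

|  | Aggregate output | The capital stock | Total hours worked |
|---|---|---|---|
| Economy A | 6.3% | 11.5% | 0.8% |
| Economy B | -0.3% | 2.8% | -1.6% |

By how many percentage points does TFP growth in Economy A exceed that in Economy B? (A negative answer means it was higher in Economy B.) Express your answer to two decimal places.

2.31 percentage points

Labor's share = 1 − 0.3 = 0.7.
Economy A: TFP = 6.3 − 3.45 − 0.56 = 2.29%.
Economy B: TFP = -0.3 − 0.84 + 1.12 = -0.02%.
Difference = 2.29 − (-0.02) = 2.31 pp.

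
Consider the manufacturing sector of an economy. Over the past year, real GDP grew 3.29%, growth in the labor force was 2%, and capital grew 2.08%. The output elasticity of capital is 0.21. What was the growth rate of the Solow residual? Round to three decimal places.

1.273%

Labor's share = 1 − 0.21 = 0.79.
Capital: 0.21 × 2.08 = 0.4368 pp.
The labor force: 0.79 × 2 = 1.58 pp.
TFP growth = 3.29 − 2.0168 = 1.2732%.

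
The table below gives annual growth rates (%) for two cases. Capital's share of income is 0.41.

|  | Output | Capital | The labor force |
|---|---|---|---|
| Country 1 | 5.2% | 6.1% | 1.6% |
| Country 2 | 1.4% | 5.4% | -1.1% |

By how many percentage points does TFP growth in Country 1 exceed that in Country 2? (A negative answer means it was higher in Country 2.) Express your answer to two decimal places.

Labor's share = 1 − 0.41 = 0.59.
Country 1: TFP = 5.2 − 2.501 − 0.944 = 1.755%.
Country 2: TFP = 1.4 − 2.214 + 0.649 = -0.165%.
Difference = 1.755 − (-0.165) = 1.92 pp.

1.92 percentage points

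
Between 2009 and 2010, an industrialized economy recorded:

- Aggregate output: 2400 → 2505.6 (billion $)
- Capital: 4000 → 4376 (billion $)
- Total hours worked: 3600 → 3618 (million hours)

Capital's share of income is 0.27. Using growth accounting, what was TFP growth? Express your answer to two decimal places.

Aggregate output growth = (2505.6 − 2400) / 2400 = 4.4%.
Capital growth = (4376 − 4000) / 4000 = 9.4%.
Total hours worked growth = (3618 − 3600) / 3600 = 0.5%.
Labor's share = 1 − 0.27 = 0.73.
Capital: 0.27 × 9.4 = 2.538 pp.
Total hours worked: 0.73 × 0.5 = 0.365 pp.
TFP growth = 4.4 − 2.903 = 1.497%.

1.50%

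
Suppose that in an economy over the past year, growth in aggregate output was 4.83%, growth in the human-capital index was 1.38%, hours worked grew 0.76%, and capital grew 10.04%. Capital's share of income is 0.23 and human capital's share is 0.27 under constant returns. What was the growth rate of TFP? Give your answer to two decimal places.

Labor's share = 1 − 0.23 − 0.27 = 0.5.
Capital: 0.23 × 10.04 = 2.3092 pp.
The human-capital index: 0.27 × 1.38 = 0.3726 pp.
Hours worked: 0.5 × 0.76 = 0.38 pp.
TFP growth = 4.83 − 3.0618 = 1.7682%.

1.77%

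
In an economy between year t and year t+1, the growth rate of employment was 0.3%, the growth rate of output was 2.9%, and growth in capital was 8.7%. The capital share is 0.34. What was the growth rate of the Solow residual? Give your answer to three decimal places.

Labor's share = 1 − 0.34 = 0.66.
Capital: 0.34 × 8.7 = 2.958 pp.
Employment: 0.66 × 0.3 = 0.198 pp.
TFP growth = 2.9 − 3.156 = -0.256%.

-0.256%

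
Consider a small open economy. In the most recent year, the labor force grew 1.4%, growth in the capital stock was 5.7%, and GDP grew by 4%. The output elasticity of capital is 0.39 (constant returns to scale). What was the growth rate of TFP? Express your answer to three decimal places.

0.923%

Labor's share = 1 − 0.39 = 0.61.
The capital stock: 0.39 × 5.7 = 2.223 pp.
The labor force: 0.61 × 1.4 = 0.854 pp.
TFP growth = 4 − 3.077 = 0.923%.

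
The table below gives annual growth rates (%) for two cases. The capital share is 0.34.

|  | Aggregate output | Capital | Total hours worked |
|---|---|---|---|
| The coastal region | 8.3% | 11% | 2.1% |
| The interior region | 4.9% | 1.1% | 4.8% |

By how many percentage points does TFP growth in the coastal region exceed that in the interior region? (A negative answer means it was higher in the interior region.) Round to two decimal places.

1.82 percentage points

Labor's share = 1 − 0.34 = 0.66.
The coastal region: TFP = 8.3 − 3.74 − 1.386 = 3.174%.
The interior region: TFP = 4.9 − 0.374 − 3.168 = 1.358%.
Difference = 3.174 − (1.358) = 1.816 pp.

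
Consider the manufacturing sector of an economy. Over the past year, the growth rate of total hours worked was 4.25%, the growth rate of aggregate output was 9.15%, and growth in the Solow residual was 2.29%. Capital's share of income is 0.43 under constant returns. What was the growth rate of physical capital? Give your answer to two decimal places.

10.32%

Labor's share = 1 − 0.43 = 0.57.
gY = gA + 0.57×4.25 + 0.43×g.
0.43×g = 9.15 − 2.29 − 2.4225 = 4.4375.
g = 4.4375 / 0.43 = 10.3198%.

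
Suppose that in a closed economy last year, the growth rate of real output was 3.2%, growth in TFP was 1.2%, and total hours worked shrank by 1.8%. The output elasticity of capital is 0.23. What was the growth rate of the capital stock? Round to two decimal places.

14.72%

Labor's share = 1 − 0.23 = 0.77.
gY = gA + 0.77×(-1.8) + 0.23×g.
0.23×g = 3.2 − 1.2 + 1.386 = 3.386.
g = 3.386 / 0.23 = 14.7217%.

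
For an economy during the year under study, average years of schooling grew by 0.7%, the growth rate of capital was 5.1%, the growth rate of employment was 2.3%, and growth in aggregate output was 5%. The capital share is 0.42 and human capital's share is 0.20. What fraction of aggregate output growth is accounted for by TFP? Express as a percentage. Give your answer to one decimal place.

Labor's share = 1 − 0.42 − 0.2 = 0.38.
Capital: 0.42 × 5.1 = 2.142 pp.
Average years of schooling: 0.2 × 0.7 = 0.14 pp.
Employment: 0.38 × 2.3 = 0.874 pp.
TFP growth = 5 − 3.156 = 1.844%.
TFP share of growth = 1.844 / 5 × 100 = 36.88%.

36.9%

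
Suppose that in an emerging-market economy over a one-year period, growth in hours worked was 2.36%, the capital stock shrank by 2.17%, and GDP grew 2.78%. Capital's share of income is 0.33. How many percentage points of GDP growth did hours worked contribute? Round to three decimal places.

Labor's share = 1 − 0.33 = 0.67.
Contribution = share × growth = 0.67 × 2.36 = 1.5812 pp.

1.581 percentage points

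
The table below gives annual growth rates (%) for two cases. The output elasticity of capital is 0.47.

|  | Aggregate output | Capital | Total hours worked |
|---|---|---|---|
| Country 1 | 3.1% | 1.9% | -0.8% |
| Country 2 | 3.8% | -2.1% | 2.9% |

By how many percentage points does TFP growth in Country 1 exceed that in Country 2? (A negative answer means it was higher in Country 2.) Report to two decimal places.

Labor's share = 1 − 0.47 = 0.53.
Country 1: TFP = 3.1 − 0.893 + 0.424 = 2.631%.
Country 2: TFP = 3.8 + 0.987 − 1.537 = 3.25%.
Difference = 2.631 − (3.25) = -0.619 pp.

-0.62 percentage points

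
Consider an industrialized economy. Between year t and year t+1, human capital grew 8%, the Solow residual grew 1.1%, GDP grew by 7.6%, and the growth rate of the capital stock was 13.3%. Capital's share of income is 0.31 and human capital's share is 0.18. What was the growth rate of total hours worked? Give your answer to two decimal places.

Labor's share = 1 − 0.31 − 0.18 = 0.51.
gY = gA + 0.31×13.3 + 0.18×8 + 0.51×g.
0.51×g = 7.6 − 1.1 − 5.563 = 0.937.
g = 0.937 / 0.51 = 1.8373%.

1.84%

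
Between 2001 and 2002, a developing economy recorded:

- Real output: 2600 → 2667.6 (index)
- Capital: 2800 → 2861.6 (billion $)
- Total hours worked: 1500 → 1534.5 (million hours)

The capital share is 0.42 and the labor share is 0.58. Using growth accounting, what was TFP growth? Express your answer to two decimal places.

0.34%

Real output growth = (2667.6 − 2600) / 2600 = 2.6%.
Capital growth = (2861.6 − 2800) / 2800 = 2.2%.
Total hours worked growth = (1534.5 − 1500) / 1500 = 2.3%.
Labor's share = 1 − 0.42 = 0.58.
Capital: 0.42 × 2.2 = 0.924 pp.
Total hours worked: 0.58 × 2.3 = 1.334 pp.
TFP growth = 2.6 − 2.258 = 0.342%.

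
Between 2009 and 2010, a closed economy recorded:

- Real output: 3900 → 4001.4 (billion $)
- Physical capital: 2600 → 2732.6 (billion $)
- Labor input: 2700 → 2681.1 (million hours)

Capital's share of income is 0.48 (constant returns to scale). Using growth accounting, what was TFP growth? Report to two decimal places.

0.52%

Real output growth = (4001.4 − 3900) / 3900 = 2.6%.
Physical capital growth = (2732.6 − 2600) / 2600 = 5.1%.
Labor input growth = (2681.1 − 2700) / 2700 = -0.7%.
Labor's share = 1 − 0.48 = 0.52.
Physical capital: 0.48 × 5.1 = 2.448 pp.
Labor input: 0.52 × (-0.7) = -0.364 pp.
TFP growth = 2.6 − 2.084 = 0.516%.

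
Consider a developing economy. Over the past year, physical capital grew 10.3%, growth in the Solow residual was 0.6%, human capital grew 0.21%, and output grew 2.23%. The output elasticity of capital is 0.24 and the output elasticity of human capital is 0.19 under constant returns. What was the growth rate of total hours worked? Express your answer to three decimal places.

Labor's share = 1 − 0.24 − 0.19 = 0.57.
gY = gA + 0.24×10.3 + 0.19×0.21 + 0.57×g.
0.57×g = 2.23 − 0.6 − 2.5119 = -0.8819.
g = -0.8819 / 0.57 = -1.54719%.

-1.547%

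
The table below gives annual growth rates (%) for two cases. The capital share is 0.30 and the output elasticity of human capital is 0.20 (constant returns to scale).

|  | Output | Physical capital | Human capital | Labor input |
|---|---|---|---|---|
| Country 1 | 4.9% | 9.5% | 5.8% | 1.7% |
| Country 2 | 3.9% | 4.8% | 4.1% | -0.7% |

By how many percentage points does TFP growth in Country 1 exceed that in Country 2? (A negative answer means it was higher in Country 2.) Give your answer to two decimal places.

Labor's share = 1 − 0.3 − 0.2 = 0.5.
Country 1: TFP = 4.9 − 2.85 − 1.16 − 0.85 = 0.04%.
Country 2: TFP = 3.9 − 1.44 − 0.82 + 0.35 = 1.99%.
Difference = 0.04 − (1.99) = -1.95 pp.

-1.95 percentage points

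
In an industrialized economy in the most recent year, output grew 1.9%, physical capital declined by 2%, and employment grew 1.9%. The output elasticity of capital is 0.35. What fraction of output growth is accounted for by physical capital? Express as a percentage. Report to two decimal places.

Physical capital accounted for -36.84% of growth.

Physical capital contributed 0.35 × (-2) = -0.7 pp.
Share of growth = -0.7 / 1.9 × 100 = -36.8421%.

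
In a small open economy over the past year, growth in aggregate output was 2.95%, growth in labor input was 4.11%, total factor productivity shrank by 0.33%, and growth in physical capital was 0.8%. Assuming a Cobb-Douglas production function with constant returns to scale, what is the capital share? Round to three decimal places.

gY = gA + α·gK + (1−α)·gL, so gY − gA − gL = α(gK − gL).
2.95 + 0.33 − 4.11 = α × (0.8 − 4.11).
-0.83 = -3.31 α, so α = 0.25076.

The capital share is 0.251.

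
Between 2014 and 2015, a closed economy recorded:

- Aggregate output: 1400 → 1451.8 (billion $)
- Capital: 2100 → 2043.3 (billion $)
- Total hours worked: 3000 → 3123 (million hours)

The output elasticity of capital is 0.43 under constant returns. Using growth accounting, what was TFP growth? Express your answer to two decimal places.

TFP growth was 2.52%.

Aggregate output growth = (1451.8 − 1400) / 1400 = 3.7%.
Capital growth = (2043.3 − 2100) / 2100 = -2.7%.
Total hours worked growth = (3123 − 3000) / 3000 = 4.1%.
Labor's share = 1 − 0.43 = 0.57.
Capital: 0.43 × (-2.7) = -1.161 pp.
Total hours worked: 0.57 × 4.1 = 2.337 pp.
TFP growth = 3.7 − 1.176 = 2.524%.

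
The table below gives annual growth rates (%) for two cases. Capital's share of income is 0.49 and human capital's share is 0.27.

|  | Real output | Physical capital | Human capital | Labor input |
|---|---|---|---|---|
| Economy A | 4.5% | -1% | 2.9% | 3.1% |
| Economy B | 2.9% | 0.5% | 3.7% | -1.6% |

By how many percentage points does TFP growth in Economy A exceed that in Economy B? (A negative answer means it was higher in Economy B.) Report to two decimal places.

Labor's share = 1 − 0.49 − 0.27 = 0.24.
Economy A: TFP = 4.5 + 0.49 − 0.783 − 0.744 = 3.463%.
Economy B: TFP = 2.9 − 0.245 − 0.999 + 0.384 = 2.04%.
Difference = 3.463 − (2.04) = 1.423 pp.

1.42 percentage points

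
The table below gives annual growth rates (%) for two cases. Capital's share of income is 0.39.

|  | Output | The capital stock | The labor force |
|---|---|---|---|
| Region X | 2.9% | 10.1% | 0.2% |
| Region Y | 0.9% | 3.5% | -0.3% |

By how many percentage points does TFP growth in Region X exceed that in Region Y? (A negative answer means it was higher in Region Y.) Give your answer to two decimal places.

Labor's share = 1 − 0.39 = 0.61.
Region X: TFP = 2.9 − 3.939 − 0.122 = -1.161%.
Region Y: TFP = 0.9 − 1.365 + 0.183 = -0.282%.
Difference = -1.161 − (-0.282) = -0.879 pp.

-0.88 percentage points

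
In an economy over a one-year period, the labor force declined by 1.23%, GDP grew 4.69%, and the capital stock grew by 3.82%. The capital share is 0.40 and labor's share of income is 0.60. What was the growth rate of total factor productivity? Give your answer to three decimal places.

Labor's share = 1 − 0.4 = 0.6.
The capital stock: 0.4 × 3.82 = 1.528 pp.
The labor force: 0.6 × (-1.23) = -0.738 pp.
TFP growth = 4.69 − 0.79 = 3.9%.

3.900%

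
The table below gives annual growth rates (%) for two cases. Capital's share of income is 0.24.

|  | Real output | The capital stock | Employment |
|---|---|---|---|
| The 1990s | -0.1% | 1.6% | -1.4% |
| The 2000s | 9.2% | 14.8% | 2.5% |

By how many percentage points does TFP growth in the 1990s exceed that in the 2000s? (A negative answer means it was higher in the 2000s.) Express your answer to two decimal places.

Labor's share = 1 − 0.24 = 0.76.
The 1990s: TFP = -0.1 − 0.384 + 1.064 = 0.58%.
The 2000s: TFP = 9.2 − 3.552 − 1.9 = 3.748%.
Difference = 0.58 − (3.748) = -3.168 pp.

-3.17 percentage points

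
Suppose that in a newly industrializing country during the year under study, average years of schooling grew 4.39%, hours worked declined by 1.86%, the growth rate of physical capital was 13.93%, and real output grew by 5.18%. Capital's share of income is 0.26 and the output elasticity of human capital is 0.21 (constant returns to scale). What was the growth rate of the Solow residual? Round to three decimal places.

The Solow residual growth was 1.622%.

Labor's share = 1 − 0.26 − 0.21 = 0.53.
Physical capital: 0.26 × 13.93 = 3.6218 pp.
Average years of schooling: 0.21 × 4.39 = 0.9219 pp.
Hours worked: 0.53 × (-1.86) = -0.9858 pp.
TFP growth = 5.18 − 3.5579 = 1.6221%.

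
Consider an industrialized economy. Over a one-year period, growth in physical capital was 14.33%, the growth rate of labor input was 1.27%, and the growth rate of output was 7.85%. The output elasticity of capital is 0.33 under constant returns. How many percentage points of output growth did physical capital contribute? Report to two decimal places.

4.73

Contribution = share × growth = 0.33 × 14.33 = 4.7289 pp.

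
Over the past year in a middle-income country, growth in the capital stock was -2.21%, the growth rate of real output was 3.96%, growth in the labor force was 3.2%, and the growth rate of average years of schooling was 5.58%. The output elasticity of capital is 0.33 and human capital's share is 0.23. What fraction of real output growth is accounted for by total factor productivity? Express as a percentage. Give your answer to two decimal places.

Total factor productivity accounted for 50.45% of growth.

Labor's share = 1 − 0.33 − 0.23 = 0.44.
The capital stock: 0.33 × (-2.21) = -0.7293 pp.
Average years of schooling: 0.23 × 5.58 = 1.2834 pp.
The labor force: 0.44 × 3.2 = 1.408 pp.
TFP growth = 3.96 − 1.9621 = 1.9979%.
TFP share of growth = 1.9979 / 3.96 × 100 = 50.452%.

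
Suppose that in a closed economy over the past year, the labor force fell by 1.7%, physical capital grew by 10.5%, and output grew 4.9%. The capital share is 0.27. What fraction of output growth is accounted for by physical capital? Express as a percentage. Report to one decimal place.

Physical capital contributed 0.27 × 10.5 = 2.835 pp.
Share of growth = 2.835 / 4.9 × 100 = 57.857%.

Physical capital accounted for 57.9% of growth.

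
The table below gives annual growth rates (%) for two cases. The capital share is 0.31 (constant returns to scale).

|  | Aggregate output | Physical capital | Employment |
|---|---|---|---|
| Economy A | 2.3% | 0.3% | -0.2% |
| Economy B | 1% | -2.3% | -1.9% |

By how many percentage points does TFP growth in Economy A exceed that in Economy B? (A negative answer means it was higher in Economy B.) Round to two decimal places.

-0.68 percentage points

Labor's share = 1 − 0.31 = 0.69.
Economy A: TFP = 2.3 − 0.093 + 0.138 = 2.345%.
Economy B: TFP = 1 + 0.713 + 1.311 = 3.024%.
Difference = 2.345 − (3.024) = -0.679 pp.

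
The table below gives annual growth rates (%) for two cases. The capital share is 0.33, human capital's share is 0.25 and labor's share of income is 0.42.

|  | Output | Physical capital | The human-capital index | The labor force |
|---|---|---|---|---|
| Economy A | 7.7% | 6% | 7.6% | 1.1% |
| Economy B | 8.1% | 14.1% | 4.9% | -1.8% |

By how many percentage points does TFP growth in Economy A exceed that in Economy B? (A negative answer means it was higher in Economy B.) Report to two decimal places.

Labor's share = 1 − 0.33 − 0.25 = 0.42.
Economy A: TFP = 7.7 − 1.98 − 1.9 − 0.462 = 3.358%.
Economy B: TFP = 8.1 − 4.653 − 1.225 + 0.756 = 2.978%.
Difference = 3.358 − (2.978) = 0.38 pp.

0.38 percentage points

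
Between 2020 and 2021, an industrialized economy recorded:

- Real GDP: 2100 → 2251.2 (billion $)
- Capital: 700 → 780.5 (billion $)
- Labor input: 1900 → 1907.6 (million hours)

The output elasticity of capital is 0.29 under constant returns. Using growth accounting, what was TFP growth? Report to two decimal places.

Real GDP growth = (2251.2 − 2100) / 2100 = 7.2%.
Capital growth = (780.5 − 700) / 700 = 11.5%.
Labor input growth = (1907.6 − 1900) / 1900 = 0.4%.
Labor's share = 1 − 0.29 = 0.71.
Capital: 0.29 × 11.5 = 3.335 pp.
Labor input: 0.71 × 0.4 = 0.284 pp.
TFP growth = 7.2 − 3.619 = 3.581%.

TFP grew 3.58%.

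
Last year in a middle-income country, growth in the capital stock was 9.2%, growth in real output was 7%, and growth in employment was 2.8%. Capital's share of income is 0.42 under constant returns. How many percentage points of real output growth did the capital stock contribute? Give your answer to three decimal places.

3.864 pp

Contribution = share × growth = 0.42 × 9.2 = 3.864 pp.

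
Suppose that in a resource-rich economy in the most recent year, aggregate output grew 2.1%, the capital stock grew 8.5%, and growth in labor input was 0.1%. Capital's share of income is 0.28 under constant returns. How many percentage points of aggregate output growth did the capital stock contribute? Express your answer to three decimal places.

Contribution = share × growth = 0.28 × 8.5 = 2.38 pp.

2.380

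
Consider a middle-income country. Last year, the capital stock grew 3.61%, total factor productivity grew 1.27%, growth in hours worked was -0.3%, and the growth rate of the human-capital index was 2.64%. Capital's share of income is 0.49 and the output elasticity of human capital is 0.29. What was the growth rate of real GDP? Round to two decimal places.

Real GDP growth was 3.74%.

Labor's share = 1 − 0.49 − 0.29 = 0.22.
The capital stock: 0.49 × 3.61 = 1.7689 pp.
The human-capital index: 0.29 × 2.64 = 0.7656 pp.
Hours worked: 0.22 × (-0.3) = -0.066 pp.
Output growth = 1.27 + 2.4685 = 3.7385%.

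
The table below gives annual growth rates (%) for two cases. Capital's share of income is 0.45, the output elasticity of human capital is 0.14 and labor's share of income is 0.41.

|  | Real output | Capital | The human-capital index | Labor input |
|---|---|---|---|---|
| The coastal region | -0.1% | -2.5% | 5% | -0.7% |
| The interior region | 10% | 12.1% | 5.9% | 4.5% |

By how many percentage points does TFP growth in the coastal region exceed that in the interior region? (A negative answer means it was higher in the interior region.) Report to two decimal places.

Labor's share = 1 − 0.45 − 0.14 = 0.41.
The coastal region: TFP = -0.1 + 1.125 − 0.7 + 0.287 = 0.612%.
The interior region: TFP = 10 − 5.445 − 0.826 − 1.845 = 1.884%.
Difference = 0.612 − (1.884) = -1.272 pp.

-1.27 percentage points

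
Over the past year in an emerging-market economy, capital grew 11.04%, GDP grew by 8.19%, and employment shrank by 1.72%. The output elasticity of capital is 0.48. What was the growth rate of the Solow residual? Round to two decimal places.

Labor's share = 1 − 0.48 = 0.52.
Capital: 0.48 × 11.04 = 5.2992 pp.
Employment: 0.52 × (-1.72) = -0.8944 pp.
TFP growth = 8.19 − 4.4048 = 3.7852%.

3.79%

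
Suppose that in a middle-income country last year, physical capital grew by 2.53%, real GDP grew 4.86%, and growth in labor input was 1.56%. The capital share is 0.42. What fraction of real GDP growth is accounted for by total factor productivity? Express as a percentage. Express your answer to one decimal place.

59.5%

Labor's share = 1 − 0.42 = 0.58.
Physical capital: 0.42 × 2.53 = 1.0626 pp.
Labor input: 0.58 × 1.56 = 0.9048 pp.
TFP growth = 4.86 − 1.9674 = 2.8926%.
TFP share of growth = 2.8926 / 4.86 × 100 = 59.519%.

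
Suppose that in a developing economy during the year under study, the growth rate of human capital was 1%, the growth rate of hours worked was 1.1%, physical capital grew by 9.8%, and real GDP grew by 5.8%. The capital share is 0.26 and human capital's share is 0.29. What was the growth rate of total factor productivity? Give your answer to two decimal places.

Labor's share = 1 − 0.26 − 0.29 = 0.45.
Physical capital: 0.26 × 9.8 = 2.548 pp.
Human capital: 0.29 × 1 = 0.29 pp.
Hours worked: 0.45 × 1.1 = 0.495 pp.
TFP growth = 5.8 − 3.333 = 2.467%.

2.47%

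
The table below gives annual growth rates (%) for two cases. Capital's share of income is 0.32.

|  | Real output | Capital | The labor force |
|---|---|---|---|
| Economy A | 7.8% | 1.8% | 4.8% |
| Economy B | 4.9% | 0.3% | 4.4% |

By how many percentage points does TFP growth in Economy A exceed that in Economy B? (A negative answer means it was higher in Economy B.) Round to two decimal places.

2.15 percentage points

Labor's share = 1 − 0.32 = 0.68.
Economy A: TFP = 7.8 − 0.576 − 3.264 = 3.96%.
Economy B: TFP = 4.9 − 0.096 − 2.992 = 1.812%.
Difference = 3.96 − (1.812) = 2.148 pp.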